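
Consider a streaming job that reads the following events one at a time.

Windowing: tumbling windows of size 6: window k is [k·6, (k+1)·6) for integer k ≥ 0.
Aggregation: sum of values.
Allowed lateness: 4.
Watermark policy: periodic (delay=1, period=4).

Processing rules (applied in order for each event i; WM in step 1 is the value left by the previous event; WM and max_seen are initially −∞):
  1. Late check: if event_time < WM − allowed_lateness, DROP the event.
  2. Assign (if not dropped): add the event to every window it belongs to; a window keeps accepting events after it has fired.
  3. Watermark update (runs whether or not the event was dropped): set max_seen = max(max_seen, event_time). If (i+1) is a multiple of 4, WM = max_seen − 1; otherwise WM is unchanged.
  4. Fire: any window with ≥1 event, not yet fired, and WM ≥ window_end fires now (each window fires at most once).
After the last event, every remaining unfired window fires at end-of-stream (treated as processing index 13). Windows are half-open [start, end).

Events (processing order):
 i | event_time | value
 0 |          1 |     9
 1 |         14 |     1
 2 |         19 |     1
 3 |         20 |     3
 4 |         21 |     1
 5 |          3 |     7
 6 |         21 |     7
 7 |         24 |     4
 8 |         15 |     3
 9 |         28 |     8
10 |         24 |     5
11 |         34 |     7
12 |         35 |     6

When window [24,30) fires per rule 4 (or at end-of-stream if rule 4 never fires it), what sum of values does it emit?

i=0 t=1 v=9: → [0,6); WM=−∞
i=1 t=14 v=1: → [12,18); WM=−∞
i=2 t=19 v=1: → [18,24); WM=−∞
i=3 t=20 v=3: → [18,24); WM=19; [0,6) fires=9 [12,18) fires=1
i=4 t=21 v=1: → [18,24); WM=19
i=5 t=3 v=7: DROP (t<19-4); WM=19
i=6 t=21 v=7: → [18,24); WM=19
i=7 t=24 v=4: → [24,30); WM=23
i=8 t=15 v=3: DROP (t<23-4); WM=23
i=9 t=28 v=8: → [24,30); WM=23
i=10 t=24 v=5: → [24,30); WM=23
i=11 t=34 v=7: → [30,36); WM=33; [18,24) fires=12 [24,30) fires=17
i=12 t=35 v=6: → [30,36); WM=33

17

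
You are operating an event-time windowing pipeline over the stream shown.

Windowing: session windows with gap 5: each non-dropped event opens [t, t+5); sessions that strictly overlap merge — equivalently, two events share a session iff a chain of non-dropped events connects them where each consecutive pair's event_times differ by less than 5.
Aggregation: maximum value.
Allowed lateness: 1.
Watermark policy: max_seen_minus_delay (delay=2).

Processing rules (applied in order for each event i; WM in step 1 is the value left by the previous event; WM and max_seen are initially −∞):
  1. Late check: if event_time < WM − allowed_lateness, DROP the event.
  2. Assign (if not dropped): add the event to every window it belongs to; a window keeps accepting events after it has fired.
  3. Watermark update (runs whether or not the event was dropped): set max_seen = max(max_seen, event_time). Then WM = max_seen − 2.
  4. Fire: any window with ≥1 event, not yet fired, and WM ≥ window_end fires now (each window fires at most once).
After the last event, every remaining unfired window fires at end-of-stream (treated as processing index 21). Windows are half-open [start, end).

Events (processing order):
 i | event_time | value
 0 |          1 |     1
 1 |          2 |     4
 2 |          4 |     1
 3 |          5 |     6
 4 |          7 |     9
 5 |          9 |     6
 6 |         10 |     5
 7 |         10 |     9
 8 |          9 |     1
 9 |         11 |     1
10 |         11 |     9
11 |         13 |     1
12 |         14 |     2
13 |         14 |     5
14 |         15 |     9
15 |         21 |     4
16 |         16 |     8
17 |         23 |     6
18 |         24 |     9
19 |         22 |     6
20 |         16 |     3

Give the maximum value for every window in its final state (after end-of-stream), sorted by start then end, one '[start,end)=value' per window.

i=0 t=1 v=1: → [1,6); WM=-1
i=1 t=2 v=4: → [1,7); WM=0
i=2 t=4 v=1: → [1,9); WM=2
i=3 t=5 v=6: → [1,10); WM=3
i=4 t=7 v=9: → [1,12); WM=5
i=5 t=9 v=6: → [1,14); WM=7
i=6 t=10 v=5: → [1,15); WM=8
i=7 t=10 v=9: → [1,15); WM=8
i=8 t=9 v=1: → [1,15); WM=8
i=9 t=11 v=1: → [1,16); WM=9
i=10 t=11 v=9: → [1,16); WM=9
i=11 t=13 v=1: → [1,18); WM=11
i=12 t=14 v=2: → [1,19); WM=12
i=13 t=14 v=5: → [1,19); WM=12
i=14 t=15 v=9: → [1,20); WM=13
i=15 t=21 v=4: → [21,26); WM=19
i=16 t=16 v=8: DROP (t<19-1); WM=19
i=17 t=23 v=6: → [21,28); WM=21
i=18 t=24 v=9: → [21,29); WM=22
i=19 t=22 v=6: → [21,29); WM=22
i=20 t=16 v=3: DROP (t<22-1); WM=22

[1,20)=9 [21,29)=9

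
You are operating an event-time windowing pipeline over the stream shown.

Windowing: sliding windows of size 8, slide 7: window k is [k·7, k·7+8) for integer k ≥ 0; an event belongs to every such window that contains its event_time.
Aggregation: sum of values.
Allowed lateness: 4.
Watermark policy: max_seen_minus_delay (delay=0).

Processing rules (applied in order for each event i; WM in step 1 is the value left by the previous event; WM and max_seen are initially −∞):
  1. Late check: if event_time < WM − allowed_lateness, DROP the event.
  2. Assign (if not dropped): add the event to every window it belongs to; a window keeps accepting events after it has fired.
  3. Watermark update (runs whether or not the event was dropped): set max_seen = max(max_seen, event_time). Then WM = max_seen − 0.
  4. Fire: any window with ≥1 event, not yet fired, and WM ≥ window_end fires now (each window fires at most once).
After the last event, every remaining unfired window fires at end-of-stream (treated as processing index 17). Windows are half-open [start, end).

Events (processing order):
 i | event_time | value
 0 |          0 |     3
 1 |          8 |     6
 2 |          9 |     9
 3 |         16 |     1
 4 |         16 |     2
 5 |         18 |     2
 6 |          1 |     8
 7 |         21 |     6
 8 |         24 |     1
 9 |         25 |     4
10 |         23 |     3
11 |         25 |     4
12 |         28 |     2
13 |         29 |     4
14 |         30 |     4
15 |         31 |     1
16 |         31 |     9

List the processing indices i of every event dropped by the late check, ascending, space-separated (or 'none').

6

i=0 t=0 v=3: → [0,8); WM=0
i=1 t=8 v=6: → [7,15); WM=8; [0,8) fires=3
i=2 t=9 v=9: → [7,15); WM=9
i=3 t=16 v=1: → [14,22); WM=16; [7,15) fires=15
i=4 t=16 v=2: → [14,22); WM=16
i=5 t=18 v=2: → [14,22); WM=18
i=6 t=1 v=8: DROP (t<18-4); WM=18
i=7 t=21 v=6: → [21,29),[14,22); WM=21
i=8 t=24 v=1: → [21,29); WM=24; [14,22) fires=11
i=9 t=25 v=4: → [21,29); WM=25
i=10 t=23 v=3: → [21,29); WM=25
i=11 t=25 v=4: → [21,29); WM=25
i=12 t=28 v=2: → [28,36),[21,29); WM=28
i=13 t=29 v=4: → [28,36); WM=29; [21,29) fires=20
i=14 t=30 v=4: → [28,36); WM=30
i=15 t=31 v=1: → [28,36); WM=31
i=16 t=31 v=9: → [28,36); WM=31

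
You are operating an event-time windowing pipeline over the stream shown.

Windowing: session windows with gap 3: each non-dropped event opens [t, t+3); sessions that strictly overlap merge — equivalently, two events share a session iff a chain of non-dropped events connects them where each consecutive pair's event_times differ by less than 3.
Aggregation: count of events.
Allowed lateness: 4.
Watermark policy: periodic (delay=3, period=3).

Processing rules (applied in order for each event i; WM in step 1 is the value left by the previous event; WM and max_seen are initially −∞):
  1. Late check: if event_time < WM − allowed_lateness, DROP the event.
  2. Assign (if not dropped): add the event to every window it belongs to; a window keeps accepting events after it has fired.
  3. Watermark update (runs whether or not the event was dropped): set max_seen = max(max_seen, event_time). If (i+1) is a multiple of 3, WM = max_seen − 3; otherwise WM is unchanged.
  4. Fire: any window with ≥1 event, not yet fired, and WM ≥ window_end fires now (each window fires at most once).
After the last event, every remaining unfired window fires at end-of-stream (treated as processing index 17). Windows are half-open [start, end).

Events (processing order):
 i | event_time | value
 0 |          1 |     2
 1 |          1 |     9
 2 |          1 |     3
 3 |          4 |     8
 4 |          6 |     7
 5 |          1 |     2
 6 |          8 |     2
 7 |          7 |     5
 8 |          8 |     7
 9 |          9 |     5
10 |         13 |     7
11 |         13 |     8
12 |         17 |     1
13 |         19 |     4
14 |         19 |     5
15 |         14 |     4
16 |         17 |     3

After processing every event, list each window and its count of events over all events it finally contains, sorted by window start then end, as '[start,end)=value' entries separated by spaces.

i=0 t=1 v=2: → [1,4); WM=−∞
i=1 t=1 v=9: → [1,4); WM=−∞
i=2 t=1 v=3: → [1,4); WM=-2
i=3 t=4 v=8: → [4,7); WM=-2
i=4 t=6 v=7: → [4,9); WM=-2
i=5 t=1 v=2: → [1,4); WM=3
i=6 t=8 v=2: → [4,11); WM=3
i=7 t=7 v=5: → [4,11); WM=3
i=8 t=8 v=7: → [4,11); WM=5
i=9 t=9 v=5: → [4,12); WM=5
i=10 t=13 v=7: → [13,16); WM=5
i=11 t=13 v=8: → [13,16); WM=10
i=12 t=17 v=1: → [17,20); WM=10
i=13 t=19 v=4: → [17,22); WM=10
i=14 t=19 v=5: → [17,22); WM=16
i=15 t=14 v=4: → [13,17); WM=16
i=16 t=17 v=3: → [17,22); WM=16

[1,4)=4 [4,12)=6 [13,17)=3 [17,22)=4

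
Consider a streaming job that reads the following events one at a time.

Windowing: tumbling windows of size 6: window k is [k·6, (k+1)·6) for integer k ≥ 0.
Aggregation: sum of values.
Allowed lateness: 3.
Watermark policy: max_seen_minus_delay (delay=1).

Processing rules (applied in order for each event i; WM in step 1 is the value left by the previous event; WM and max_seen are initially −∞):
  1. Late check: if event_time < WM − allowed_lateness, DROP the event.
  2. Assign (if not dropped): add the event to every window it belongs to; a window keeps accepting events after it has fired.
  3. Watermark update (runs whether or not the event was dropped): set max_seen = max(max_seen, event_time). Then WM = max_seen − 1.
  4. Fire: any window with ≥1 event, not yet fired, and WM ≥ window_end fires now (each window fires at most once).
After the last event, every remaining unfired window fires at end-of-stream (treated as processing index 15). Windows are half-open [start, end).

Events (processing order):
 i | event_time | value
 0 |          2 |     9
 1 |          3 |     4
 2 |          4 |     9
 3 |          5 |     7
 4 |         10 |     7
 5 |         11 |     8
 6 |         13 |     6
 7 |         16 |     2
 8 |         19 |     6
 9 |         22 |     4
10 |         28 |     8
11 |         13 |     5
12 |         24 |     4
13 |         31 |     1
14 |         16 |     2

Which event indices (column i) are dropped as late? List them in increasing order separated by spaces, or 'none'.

11 14

i=0 t=2 v=9: → [0,6); WM=1
i=1 t=3 v=4: → [0,6); WM=2
i=2 t=4 v=9: → [0,6); WM=3
i=3 t=5 v=7: → [0,6); WM=4
i=4 t=10 v=7: → [6,12); WM=9; [0,6) fires=29
i=5 t=11 v=8: → [6,12); WM=10
i=6 t=13 v=6: → [12,18); WM=12; [6,12) fires=15
i=7 t=16 v=2: → [12,18); WM=15
i=8 t=19 v=6: → [18,24); WM=18; [12,18) fires=8
i=9 t=22 v=4: → [18,24); WM=21
i=10 t=28 v=8: → [24,30); WM=27; [18,24) fires=10
i=11 t=13 v=5: DROP (t<27-3); WM=27
i=12 t=24 v=4: → [24,30); WM=27
i=13 t=31 v=1: → [30,36); WM=30; [24,30) fires=12
i=14 t=16 v=2: DROP (t<30-3); WM=30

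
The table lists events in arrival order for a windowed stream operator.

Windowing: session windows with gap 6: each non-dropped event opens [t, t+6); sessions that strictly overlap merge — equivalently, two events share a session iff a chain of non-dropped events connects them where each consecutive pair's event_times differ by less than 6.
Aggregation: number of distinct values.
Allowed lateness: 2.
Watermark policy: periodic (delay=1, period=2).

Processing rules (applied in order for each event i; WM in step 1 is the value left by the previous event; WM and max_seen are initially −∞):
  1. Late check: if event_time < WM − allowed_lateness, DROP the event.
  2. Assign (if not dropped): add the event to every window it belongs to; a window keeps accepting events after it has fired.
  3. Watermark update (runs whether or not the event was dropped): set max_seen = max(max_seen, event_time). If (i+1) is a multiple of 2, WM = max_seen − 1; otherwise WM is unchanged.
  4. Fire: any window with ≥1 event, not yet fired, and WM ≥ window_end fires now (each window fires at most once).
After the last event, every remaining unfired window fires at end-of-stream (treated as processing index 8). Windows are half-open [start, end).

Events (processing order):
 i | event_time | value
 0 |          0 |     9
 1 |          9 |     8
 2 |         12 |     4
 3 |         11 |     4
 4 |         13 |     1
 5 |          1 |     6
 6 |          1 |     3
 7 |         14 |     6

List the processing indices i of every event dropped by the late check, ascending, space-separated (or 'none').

i=0 t=0 v=9: → [0,6); WM=−∞
i=1 t=9 v=8: → [9,15); WM=8
i=2 t=12 v=4: → [9,18); WM=8
i=3 t=11 v=4: → [9,18); WM=11
i=4 t=13 v=1: → [9,19); WM=11
i=5 t=1 v=6: DROP (t<11-2); WM=12
i=6 t=1 v=3: DROP (t<12-2); WM=12
i=7 t=14 v=6: → [9,20); WM=13

5 6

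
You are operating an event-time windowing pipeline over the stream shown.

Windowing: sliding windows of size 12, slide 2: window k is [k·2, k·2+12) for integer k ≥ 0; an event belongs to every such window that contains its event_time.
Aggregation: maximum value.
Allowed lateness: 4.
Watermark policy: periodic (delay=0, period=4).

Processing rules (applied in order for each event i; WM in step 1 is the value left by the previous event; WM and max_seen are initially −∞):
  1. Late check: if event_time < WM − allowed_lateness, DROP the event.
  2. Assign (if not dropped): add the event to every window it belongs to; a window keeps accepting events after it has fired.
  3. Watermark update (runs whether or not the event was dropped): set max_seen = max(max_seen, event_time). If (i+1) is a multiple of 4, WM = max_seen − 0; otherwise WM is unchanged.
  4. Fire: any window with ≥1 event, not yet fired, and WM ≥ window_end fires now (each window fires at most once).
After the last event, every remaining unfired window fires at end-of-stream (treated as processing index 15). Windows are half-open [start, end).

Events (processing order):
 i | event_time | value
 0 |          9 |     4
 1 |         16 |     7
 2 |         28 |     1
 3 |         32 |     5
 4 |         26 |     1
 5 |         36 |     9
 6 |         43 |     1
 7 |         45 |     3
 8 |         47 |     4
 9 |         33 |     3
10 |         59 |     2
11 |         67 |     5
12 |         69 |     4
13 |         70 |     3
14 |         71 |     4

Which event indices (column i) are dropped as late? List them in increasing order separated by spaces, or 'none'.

4 9

i=0 t=9 v=4: → [8,20),[6,18),[4,16),[2,14),[0,12); WM=−∞
i=1 t=16 v=7: → [16,28),[14,26),[12,24),[10,22),[8,20),[6,18); WM=−∞
i=2 t=28 v=1: → [28,40),[26,38),[24,36),[22,34),[20,32),[18,30); WM=−∞
i=3 t=32 v=5: → [32,44),[30,42),[28,40),[26,38),[24,36),[22,34); WM=32; [0,12) fires=4 [2,14) fires=4 [4,16) fires=4 [6,18) fires=7 [8,20) fires=7 [10,22) fires=7 [12,24) fires=7 [14,26) fires=7 [16,28) fires=7 [18,30) fires=1 [20,32) fires=1
i=4 t=26 v=1: DROP (t<32-4); WM=32
i=5 t=36 v=9: → [36,48),[34,46),[32,44),[30,42),[28,40),[26,38); WM=32
i=6 t=43 v=1: → [42,54),[40,52),[38,50),[36,48),[34,46),[32,44); WM=32
i=7 t=45 v=3: → [44,56),[42,54),[40,52),[38,50),[36,48),[34,46); WM=45; [22,34) fires=5 [24,36) fires=5 [26,38) fires=9 [28,40) fires=9 [30,42) fires=9 [32,44) fires=9
i=8 t=47 v=4: → [46,58),[44,56),[42,54),[40,52),[38,50),[36,48); WM=45
i=9 t=33 v=3: DROP (t<45-4); WM=45
i=10 t=59 v=2: → [58,70),[56,68),[54,66),[52,64),[50,62),[48,60); WM=45
i=11 t=67 v=5: → [66,78),[64,76),[62,74),[60,72),[58,70),[56,68); WM=67; [34,46) fires=9 [36,48) fires=9 [38,50) fires=4 [40,52) fires=4 [42,54) fires=4 [44,56) fires=4 [46,58) fires=4 [48,60) fires=2 [50,62) fires=2 [52,64) fires=2 [54,66) fires=2
i=12 t=69 v=4: → [68,80),[66,78),[64,76),[62,74),[60,72),[58,70); WM=67
i=13 t=70 v=3: → [70,82),[68,80),[66,78),[64,76),[62,74),[60,72); WM=67
i=14 t=71 v=4: → [70,82),[68,80),[66,78),[64,76),[62,74),[60,72); WM=67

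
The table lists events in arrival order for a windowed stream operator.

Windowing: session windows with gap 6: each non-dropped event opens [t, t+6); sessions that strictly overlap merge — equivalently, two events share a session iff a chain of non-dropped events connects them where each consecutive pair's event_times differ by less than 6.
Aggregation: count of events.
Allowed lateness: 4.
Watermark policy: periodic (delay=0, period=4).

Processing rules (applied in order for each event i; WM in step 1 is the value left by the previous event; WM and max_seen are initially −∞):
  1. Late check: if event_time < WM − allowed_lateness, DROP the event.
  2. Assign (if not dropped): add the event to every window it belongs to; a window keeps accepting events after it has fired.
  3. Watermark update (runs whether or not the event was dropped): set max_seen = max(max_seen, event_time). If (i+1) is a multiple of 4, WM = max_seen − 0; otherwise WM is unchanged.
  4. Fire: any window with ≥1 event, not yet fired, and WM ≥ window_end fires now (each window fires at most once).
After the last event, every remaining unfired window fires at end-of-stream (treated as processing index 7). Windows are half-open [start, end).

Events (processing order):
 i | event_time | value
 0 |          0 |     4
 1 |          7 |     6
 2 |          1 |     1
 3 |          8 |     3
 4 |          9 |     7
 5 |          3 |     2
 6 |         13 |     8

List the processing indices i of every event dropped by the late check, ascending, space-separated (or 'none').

i=0 t=0 v=4: → [0,6); WM=−∞
i=1 t=7 v=6: → [7,13); WM=−∞
i=2 t=1 v=1: → [0,7); WM=−∞
i=3 t=8 v=3: → [7,14); WM=8
i=4 t=9 v=7: → [7,15); WM=8
i=5 t=3 v=2: DROP (t<8-4); WM=8
i=6 t=13 v=8: → [7,19); WM=8

5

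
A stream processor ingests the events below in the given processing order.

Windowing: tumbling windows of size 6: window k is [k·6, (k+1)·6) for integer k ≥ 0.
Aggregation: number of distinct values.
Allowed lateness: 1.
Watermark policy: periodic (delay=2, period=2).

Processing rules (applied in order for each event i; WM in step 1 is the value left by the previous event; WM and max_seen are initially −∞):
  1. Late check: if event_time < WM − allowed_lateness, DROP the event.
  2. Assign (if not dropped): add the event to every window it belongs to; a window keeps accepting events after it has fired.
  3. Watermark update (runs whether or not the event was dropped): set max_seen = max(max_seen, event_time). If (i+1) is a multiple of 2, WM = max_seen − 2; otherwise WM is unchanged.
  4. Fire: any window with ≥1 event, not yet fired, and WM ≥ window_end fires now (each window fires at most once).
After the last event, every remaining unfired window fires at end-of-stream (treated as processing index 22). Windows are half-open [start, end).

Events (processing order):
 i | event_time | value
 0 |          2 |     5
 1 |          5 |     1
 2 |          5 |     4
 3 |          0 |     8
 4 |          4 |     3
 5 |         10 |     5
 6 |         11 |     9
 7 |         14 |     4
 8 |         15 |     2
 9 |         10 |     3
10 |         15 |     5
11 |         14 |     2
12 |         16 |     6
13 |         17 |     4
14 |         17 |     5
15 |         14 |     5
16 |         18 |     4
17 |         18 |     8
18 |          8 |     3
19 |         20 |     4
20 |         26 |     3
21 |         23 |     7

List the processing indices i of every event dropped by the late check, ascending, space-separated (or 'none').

i=0 t=2 v=5: → [0,6); WM=−∞
i=1 t=5 v=1: → [0,6); WM=3
i=2 t=5 v=4: → [0,6); WM=3
i=3 t=0 v=8: DROP (t<3-1); WM=3
i=4 t=4 v=3: → [0,6); WM=3
i=5 t=10 v=5: → [6,12); WM=8; [0,6) fires=4
i=6 t=11 v=9: → [6,12); WM=8
i=7 t=14 v=4: → [12,18); WM=12; [6,12) fires=2
i=8 t=15 v=2: → [12,18); WM=12
i=9 t=10 v=3: DROP (t<12-1); WM=13
i=10 t=15 v=5: → [12,18); WM=13
i=11 t=14 v=2: → [12,18); WM=13
i=12 t=16 v=6: → [12,18); WM=13
i=13 t=17 v=4: → [12,18); WM=15
i=14 t=17 v=5: → [12,18); WM=15
i=15 t=14 v=5: → [12,18); WM=15
i=16 t=18 v=4: → [18,24); WM=15
i=17 t=18 v=8: → [18,24); WM=16
i=18 t=8 v=3: DROP (t<16-1); WM=16
i=19 t=20 v=4: → [18,24); WM=18; [12,18) fires=4
i=20 t=26 v=3: → [24,30); WM=18
i=21 t=23 v=7: → [18,24); WM=24; [18,24) fires=3

3 9 18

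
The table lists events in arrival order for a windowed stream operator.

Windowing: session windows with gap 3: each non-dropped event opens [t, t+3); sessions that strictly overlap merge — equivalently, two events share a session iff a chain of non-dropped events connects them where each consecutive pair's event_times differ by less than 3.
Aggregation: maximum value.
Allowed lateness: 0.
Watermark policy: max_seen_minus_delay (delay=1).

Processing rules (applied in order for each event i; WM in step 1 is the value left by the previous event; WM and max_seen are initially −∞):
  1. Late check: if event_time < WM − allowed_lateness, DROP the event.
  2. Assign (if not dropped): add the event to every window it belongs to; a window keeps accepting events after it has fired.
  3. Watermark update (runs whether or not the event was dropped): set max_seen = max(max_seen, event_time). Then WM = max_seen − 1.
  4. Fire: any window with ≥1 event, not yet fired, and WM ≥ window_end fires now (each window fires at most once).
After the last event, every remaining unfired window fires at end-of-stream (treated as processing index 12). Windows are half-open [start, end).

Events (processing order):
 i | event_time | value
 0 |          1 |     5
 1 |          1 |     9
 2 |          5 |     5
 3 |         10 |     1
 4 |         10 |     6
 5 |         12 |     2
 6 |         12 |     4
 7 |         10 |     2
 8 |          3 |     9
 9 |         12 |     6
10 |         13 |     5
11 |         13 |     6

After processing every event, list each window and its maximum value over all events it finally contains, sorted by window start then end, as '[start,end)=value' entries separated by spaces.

[1,4)=9 [5,8)=5 [10,16)=6

i=0 t=1 v=5: → [1,4); WM=0
i=1 t=1 v=9: → [1,4); WM=0
i=2 t=5 v=5: → [5,8); WM=4
i=3 t=10 v=1: → [10,13); WM=9
i=4 t=10 v=6: → [10,13); WM=9
i=5 t=12 v=2: → [10,15); WM=11
i=6 t=12 v=4: → [10,15); WM=11
i=7 t=10 v=2: DROP (t<11-0); WM=11
i=8 t=3 v=9: DROP (t<11-0); WM=11
i=9 t=12 v=6: → [10,15); WM=11
i=10 t=13 v=5: → [10,16); WM=12
i=11 t=13 v=6: → [10,16); WM=12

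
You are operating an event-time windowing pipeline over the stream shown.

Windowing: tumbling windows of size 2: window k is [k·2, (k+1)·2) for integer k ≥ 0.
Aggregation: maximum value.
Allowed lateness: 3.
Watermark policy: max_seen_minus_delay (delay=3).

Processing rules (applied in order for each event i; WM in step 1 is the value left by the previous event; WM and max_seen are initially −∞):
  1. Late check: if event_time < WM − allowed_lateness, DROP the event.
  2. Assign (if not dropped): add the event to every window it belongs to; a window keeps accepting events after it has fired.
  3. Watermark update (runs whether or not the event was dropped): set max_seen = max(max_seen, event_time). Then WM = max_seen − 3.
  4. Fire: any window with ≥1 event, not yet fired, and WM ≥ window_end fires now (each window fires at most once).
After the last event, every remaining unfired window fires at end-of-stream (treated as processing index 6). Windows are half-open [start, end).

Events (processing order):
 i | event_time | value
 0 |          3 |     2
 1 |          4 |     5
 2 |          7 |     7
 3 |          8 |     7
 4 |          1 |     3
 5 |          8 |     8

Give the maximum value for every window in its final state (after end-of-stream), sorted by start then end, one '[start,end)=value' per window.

[2,4)=2 [4,6)=5 [6,8)=7 [8,10)=8

i=0 t=3 v=2: → [2,4); WM=0
i=1 t=4 v=5: → [4,6); WM=1
i=2 t=7 v=7: → [6,8); WM=4; [2,4) fires=2
i=3 t=8 v=7: → [8,10); WM=5
i=4 t=1 v=3: DROP (t<5-3); WM=5
i=5 t=8 v=8: → [8,10); WM=5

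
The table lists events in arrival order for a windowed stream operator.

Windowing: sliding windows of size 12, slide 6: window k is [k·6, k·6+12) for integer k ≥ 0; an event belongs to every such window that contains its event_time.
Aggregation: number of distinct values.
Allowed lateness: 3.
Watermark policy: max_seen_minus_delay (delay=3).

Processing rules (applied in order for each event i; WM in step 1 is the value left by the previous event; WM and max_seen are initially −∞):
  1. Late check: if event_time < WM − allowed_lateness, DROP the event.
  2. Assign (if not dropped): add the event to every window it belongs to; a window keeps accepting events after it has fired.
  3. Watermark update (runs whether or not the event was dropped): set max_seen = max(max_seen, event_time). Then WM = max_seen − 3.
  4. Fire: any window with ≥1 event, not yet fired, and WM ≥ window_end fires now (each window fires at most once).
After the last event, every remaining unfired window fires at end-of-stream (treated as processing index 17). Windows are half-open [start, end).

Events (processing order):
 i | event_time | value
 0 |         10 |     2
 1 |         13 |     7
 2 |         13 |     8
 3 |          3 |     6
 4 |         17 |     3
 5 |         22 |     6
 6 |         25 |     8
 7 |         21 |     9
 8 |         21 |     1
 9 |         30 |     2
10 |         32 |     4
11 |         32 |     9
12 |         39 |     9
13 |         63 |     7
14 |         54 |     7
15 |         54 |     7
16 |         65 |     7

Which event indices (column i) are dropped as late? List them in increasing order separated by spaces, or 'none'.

i=0 t=10 v=2: → [6,18),[0,12); WM=7
i=1 t=13 v=7: → [12,24),[6,18); WM=10
i=2 t=13 v=8: → [12,24),[6,18); WM=10
i=3 t=3 v=6: DROP (t<10-3); WM=10
i=4 t=17 v=3: → [12,24),[6,18); WM=14; [0,12) fires=1
i=5 t=22 v=6: → [18,30),[12,24); WM=19; [6,18) fires=4
i=6 t=25 v=8: → [24,36),[18,30); WM=22
i=7 t=21 v=9: → [18,30),[12,24); WM=22
i=8 t=21 v=1: → [18,30),[12,24); WM=22
i=9 t=30 v=2: → [30,42),[24,36); WM=27; [12,24) fires=6
i=10 t=32 v=4: → [30,42),[24,36); WM=29
i=11 t=32 v=9: → [30,42),[24,36); WM=29
i=12 t=39 v=9: → [36,48),[30,42); WM=36; [18,30) fires=4 [24,36) fires=4
i=13 t=63 v=7: → [60,72),[54,66); WM=60; [30,42) fires=3 [36,48) fires=1
i=14 t=54 v=7: DROP (t<60-3); WM=60
i=15 t=54 v=7: DROP (t<60-3); WM=60
i=16 t=65 v=7: → [60,72),[54,66); WM=62

3 14 15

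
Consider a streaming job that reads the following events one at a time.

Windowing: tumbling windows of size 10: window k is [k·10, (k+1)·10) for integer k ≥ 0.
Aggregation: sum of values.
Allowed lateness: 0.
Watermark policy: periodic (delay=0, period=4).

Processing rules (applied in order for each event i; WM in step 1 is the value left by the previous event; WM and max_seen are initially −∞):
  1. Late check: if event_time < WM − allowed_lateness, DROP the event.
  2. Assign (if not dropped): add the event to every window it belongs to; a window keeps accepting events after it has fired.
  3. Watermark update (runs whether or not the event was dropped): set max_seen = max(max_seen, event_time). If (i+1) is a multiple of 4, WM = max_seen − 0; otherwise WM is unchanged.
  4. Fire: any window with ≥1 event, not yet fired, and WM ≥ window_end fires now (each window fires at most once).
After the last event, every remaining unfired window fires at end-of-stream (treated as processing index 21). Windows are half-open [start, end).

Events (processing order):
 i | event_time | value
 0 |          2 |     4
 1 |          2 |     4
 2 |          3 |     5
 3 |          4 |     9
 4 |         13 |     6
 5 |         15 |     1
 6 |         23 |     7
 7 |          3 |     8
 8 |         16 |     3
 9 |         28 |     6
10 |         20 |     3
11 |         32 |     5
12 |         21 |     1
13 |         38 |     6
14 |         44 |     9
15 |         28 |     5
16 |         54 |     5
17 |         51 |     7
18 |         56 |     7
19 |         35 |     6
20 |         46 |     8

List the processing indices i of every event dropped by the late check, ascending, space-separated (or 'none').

7 8 10 12 15 19 20

i=0 t=2 v=4: → [0,10); WM=−∞
i=1 t=2 v=4: → [0,10); WM=−∞
i=2 t=3 v=5: → [0,10); WM=−∞
i=3 t=4 v=9: → [0,10); WM=4
i=4 t=13 v=6: → [10,20); WM=4
i=5 t=15 v=1: → [10,20); WM=4
i=6 t=23 v=7: → [20,30); WM=4
i=7 t=3 v=8: DROP (t<4-0); WM=23; [0,10) fires=22 [10,20) fires=7
i=8 t=16 v=3: DROP (t<23-0); WM=23
i=9 t=28 v=6: → [20,30); WM=23
i=10 t=20 v=3: DROP (t<23-0); WM=23
i=11 t=32 v=5: → [30,40); WM=32; [20,30) fires=13
i=12 t=21 v=1: DROP (t<32-0); WM=32
i=13 t=38 v=6: → [30,40); WM=32
i=14 t=44 v=9: → [40,50); WM=32
i=15 t=28 v=5: DROP (t<32-0); WM=44; [30,40) fires=11
i=16 t=54 v=5: → [50,60); WM=44
i=17 t=51 v=7: → [50,60); WM=44
i=18 t=56 v=7: → [50,60); WM=44
i=19 t=35 v=6: DROP (t<44-0); WM=56; [40,50) fires=9
i=20 t=46 v=8: DROP (t<56-0); WM=56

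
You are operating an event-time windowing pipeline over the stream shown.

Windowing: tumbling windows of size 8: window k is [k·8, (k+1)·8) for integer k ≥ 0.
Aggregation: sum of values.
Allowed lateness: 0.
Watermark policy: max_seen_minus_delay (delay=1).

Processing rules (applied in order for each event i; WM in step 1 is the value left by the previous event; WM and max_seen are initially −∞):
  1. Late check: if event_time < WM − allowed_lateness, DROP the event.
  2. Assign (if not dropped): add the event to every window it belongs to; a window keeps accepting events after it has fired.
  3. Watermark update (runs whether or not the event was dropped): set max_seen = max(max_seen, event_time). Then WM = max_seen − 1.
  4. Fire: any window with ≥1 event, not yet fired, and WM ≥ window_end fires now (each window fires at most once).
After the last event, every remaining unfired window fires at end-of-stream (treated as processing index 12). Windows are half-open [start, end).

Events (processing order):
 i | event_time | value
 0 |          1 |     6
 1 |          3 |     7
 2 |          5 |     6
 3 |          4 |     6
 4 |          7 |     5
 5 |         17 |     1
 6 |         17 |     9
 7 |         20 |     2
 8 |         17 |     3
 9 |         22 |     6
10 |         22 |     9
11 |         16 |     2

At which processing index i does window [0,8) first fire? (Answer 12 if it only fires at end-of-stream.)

5

i=0 t=1 v=6: → [0,8); WM=0
i=1 t=3 v=7: → [0,8); WM=2
i=2 t=5 v=6: → [0,8); WM=4
i=3 t=4 v=6: → [0,8); WM=4
i=4 t=7 v=5: → [0,8); WM=6
i=5 t=17 v=1: → [16,24); WM=16; [0,8) fires=30
i=6 t=17 v=9: → [16,24); WM=16
i=7 t=20 v=2: → [16,24); WM=19
i=8 t=17 v=3: DROP (t<19-0); WM=19
i=9 t=22 v=6: → [16,24); WM=21
i=10 t=22 v=9: → [16,24); WM=21
i=11 t=16 v=2: DROP (t<21-0); WM=21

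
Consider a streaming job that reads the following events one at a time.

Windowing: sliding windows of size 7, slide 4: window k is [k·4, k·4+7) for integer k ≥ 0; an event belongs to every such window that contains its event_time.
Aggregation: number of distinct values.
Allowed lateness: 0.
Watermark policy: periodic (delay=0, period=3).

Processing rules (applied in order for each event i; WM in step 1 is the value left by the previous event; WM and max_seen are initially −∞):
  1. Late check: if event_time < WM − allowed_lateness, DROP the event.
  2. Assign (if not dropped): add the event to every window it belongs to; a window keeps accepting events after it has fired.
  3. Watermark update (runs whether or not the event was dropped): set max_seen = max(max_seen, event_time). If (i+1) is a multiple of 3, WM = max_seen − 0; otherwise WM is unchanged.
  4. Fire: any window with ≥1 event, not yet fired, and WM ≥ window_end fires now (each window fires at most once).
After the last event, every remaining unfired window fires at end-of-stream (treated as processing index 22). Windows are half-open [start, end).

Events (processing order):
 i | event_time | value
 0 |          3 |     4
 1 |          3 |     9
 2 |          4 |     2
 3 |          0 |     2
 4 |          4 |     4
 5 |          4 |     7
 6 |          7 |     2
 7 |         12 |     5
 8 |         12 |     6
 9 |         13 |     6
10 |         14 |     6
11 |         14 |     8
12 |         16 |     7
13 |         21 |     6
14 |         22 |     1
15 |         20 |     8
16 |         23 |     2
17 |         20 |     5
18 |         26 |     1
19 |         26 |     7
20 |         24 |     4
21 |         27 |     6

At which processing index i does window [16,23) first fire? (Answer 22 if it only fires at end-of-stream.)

17

i=0 t=3 v=4: → [0,7); WM=−∞
i=1 t=3 v=9: → [0,7); WM=−∞
i=2 t=4 v=2: → [4,11),[0,7); WM=4
i=3 t=0 v=2: DROP (t<4-0); WM=4
i=4 t=4 v=4: → [4,11),[0,7); WM=4
i=5 t=4 v=7: → [4,11),[0,7); WM=4
i=6 t=7 v=2: → [4,11); WM=4
i=7 t=12 v=5: → [12,19),[8,15); WM=4
i=8 t=12 v=6: → [12,19),[8,15); WM=12; [0,7) fires=4 [4,11) fires=3
i=9 t=13 v=6: → [12,19),[8,15); WM=12
i=10 t=14 v=6: → [12,19),[8,15); WM=12
i=11 t=14 v=8: → [12,19),[8,15); WM=14
i=12 t=16 v=7: → [16,23),[12,19); WM=14
i=13 t=21 v=6: → [20,27),[16,23); WM=14
i=14 t=22 v=1: → [20,27),[16,23); WM=22; [8,15) fires=3 [12,19) fires=4
i=15 t=20 v=8: DROP (t<22-0); WM=22
i=16 t=23 v=2: → [20,27); WM=22
i=17 t=20 v=5: DROP (t<22-0); WM=23; [16,23) fires=3
i=18 t=26 v=1: → [24,31),[20,27); WM=23
i=19 t=26 v=7: → [24,31),[20,27); WM=23
i=20 t=24 v=4: → [24,31),[20,27); WM=26
i=21 t=27 v=6: → [24,31); WM=26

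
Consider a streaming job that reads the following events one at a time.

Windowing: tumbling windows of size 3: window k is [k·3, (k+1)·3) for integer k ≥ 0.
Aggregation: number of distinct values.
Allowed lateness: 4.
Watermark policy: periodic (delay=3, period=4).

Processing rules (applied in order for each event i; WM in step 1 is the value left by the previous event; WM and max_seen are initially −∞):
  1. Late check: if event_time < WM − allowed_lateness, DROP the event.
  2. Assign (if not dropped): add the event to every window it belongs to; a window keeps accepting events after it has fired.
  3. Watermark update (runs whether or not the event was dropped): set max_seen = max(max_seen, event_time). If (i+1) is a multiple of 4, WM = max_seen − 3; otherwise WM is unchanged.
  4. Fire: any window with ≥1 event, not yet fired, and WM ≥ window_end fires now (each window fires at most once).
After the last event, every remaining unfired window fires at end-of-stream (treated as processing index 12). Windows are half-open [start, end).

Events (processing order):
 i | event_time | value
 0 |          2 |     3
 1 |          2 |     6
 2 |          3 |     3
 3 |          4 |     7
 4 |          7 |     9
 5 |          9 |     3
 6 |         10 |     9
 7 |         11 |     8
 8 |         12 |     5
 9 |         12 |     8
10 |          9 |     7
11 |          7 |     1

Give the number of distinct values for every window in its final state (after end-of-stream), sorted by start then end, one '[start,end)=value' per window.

[0,3)=2 [3,6)=2 [6,9)=2 [9,12)=4 [12,15)=2

i=0 t=2 v=3: → [0,3); WM=−∞
i=1 t=2 v=6: → [0,3); WM=−∞
i=2 t=3 v=3: → [3,6); WM=−∞
i=3 t=4 v=7: → [3,6); WM=1
i=4 t=7 v=9: → [6,9); WM=1
i=5 t=9 v=3: → [9,12); WM=1
i=6 t=10 v=9: → [9,12); WM=1
i=7 t=11 v=8: → [9,12); WM=8; [0,3) fires=2 [3,6) fires=2
i=8 t=12 v=5: → [12,15); WM=8
i=9 t=12 v=8: → [12,15); WM=8
i=10 t=9 v=7: → [9,12); WM=8
i=11 t=7 v=1: → [6,9); WM=9; [6,9) fires=2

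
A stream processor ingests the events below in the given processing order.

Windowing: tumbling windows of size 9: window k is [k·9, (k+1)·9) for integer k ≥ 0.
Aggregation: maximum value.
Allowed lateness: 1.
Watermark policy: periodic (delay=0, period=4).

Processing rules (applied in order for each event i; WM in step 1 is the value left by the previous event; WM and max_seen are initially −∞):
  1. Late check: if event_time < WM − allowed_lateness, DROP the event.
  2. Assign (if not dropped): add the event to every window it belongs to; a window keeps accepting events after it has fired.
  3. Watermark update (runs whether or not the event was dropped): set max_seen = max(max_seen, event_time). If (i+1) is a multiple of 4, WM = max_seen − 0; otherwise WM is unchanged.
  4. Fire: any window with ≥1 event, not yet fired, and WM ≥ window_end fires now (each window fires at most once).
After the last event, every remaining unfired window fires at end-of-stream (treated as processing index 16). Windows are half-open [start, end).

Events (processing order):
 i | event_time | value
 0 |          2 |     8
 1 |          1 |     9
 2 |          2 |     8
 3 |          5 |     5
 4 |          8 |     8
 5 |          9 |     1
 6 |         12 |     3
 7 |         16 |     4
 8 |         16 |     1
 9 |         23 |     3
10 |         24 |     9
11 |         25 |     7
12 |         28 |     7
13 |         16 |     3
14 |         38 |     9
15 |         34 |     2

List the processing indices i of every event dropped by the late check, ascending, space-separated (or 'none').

i=0 t=2 v=8: → [0,9); WM=−∞
i=1 t=1 v=9: → [0,9); WM=−∞
i=2 t=2 v=8: → [0,9); WM=−∞
i=3 t=5 v=5: → [0,9); WM=5
i=4 t=8 v=8: → [0,9); WM=5
i=5 t=9 v=1: → [9,18); WM=5
i=6 t=12 v=3: → [9,18); WM=5
i=7 t=16 v=4: → [9,18); WM=16; [0,9) fires=9
i=8 t=16 v=1: → [9,18); WM=16
i=9 t=23 v=3: → [18,27); WM=16
i=10 t=24 v=9: → [18,27); WM=16
i=11 t=25 v=7: → [18,27); WM=25; [9,18) fires=4
i=12 t=28 v=7: → [27,36); WM=25
i=13 t=16 v=3: DROP (t<25-1); WM=25
i=14 t=38 v=9: → [36,45); WM=25
i=15 t=34 v=2: → [27,36); WM=38; [18,27) fires=9 [27,36) fires=7

13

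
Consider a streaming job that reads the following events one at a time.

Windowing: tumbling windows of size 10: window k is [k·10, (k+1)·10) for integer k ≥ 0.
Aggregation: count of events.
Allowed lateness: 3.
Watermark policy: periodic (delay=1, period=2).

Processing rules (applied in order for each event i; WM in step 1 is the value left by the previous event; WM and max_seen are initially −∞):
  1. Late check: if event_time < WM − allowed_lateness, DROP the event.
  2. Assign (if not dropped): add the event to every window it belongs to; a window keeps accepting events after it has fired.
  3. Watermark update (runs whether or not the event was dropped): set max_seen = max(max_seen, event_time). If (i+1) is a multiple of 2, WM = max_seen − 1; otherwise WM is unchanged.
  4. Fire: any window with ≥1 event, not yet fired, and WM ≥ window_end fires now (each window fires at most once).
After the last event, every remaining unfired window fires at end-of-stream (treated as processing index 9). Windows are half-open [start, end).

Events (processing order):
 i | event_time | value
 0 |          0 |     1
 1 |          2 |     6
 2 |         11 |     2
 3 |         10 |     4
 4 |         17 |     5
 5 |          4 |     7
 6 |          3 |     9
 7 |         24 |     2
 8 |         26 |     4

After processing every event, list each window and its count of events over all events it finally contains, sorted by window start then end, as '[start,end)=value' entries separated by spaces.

[0,10)=2 [10,20)=3 [20,30)=2

i=0 t=0 v=1: → [0,10); WM=−∞
i=1 t=2 v=6: → [0,10); WM=1
i=2 t=11 v=2: → [10,20); WM=1
i=3 t=10 v=4: → [10,20); WM=10; [0,10) fires=2
i=4 t=17 v=5: → [10,20); WM=10
i=5 t=4 v=7: DROP (t<10-3); WM=16
i=6 t=3 v=9: DROP (t<16-3); WM=16
i=7 t=24 v=2: → [20,30); WM=23; [10,20) fires=3
i=8 t=26 v=4: → [20,30); WM=23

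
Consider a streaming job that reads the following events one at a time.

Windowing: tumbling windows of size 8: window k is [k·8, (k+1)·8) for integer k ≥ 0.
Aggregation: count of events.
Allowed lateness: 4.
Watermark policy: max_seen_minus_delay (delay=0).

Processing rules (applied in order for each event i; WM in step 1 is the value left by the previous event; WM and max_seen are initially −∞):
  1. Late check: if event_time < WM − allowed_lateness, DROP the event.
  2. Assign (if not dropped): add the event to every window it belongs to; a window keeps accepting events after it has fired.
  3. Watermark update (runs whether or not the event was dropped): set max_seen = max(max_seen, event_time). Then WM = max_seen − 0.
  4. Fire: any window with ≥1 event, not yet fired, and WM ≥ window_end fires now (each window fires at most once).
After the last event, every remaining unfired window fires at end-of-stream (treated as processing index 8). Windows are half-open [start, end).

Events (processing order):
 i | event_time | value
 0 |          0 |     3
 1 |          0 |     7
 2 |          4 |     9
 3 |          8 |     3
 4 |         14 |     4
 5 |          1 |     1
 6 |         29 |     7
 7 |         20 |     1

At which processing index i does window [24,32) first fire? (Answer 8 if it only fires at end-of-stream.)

8

i=0 t=0 v=3: → [0,8); WM=0
i=1 t=0 v=7: → [0,8); WM=0
i=2 t=4 v=9: → [0,8); WM=4
i=3 t=8 v=3: → [8,16); WM=8; [0,8) fires=3
i=4 t=14 v=4: → [8,16); WM=14
i=5 t=1 v=1: DROP (t<14-4); WM=14
i=6 t=29 v=7: → [24,32); WM=29; [8,16) fires=2
i=7 t=20 v=1: DROP (t<29-4); WM=29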